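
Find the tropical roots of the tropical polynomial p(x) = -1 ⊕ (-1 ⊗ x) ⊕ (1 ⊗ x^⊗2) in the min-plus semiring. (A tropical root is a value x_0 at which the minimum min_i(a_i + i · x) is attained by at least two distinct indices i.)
Roots: {-2, 0}

Each tropical root is a break point of the lower envelope of the lines y = a_i + i · x (there are 3 lines, with slopes 0, 1, ..., 2). Only the lines that attain the minimum somewhere contribute to roots; other lines are dominated. Here the surviving (envelope) indices are i = 2, i = 1, i = 0.
Intersections between consecutive envelope lines give the roots: for adjacent envelope indices i < j the intersection is x = (a_i − a_j) / (j − i). Reading off the sorted break points: {-2, 0}.
Verification: at each break x_0, at least two indices attain the minimum of min_i(a_i + i · x_0).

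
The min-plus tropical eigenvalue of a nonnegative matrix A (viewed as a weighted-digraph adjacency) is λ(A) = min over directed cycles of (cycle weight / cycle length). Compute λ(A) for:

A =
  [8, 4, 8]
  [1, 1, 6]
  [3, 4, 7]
λ(A) = 1

Enumerate directed cycles and compute their means (weight / length). Sample:
  cycle 0 → 0: weight = 8, length = 1, mean = 8/1 ≈ 8.000
  cycle 1 → 1: weight = 1, length = 1, mean = 1/1 ≈ 1.000
  cycle 2 → 2: weight = 7, length = 1, mean = 7/1 ≈ 7.000
  cycle 0 → 1 → 0: weight = 5, length = 2, mean = 5/2 ≈ 2.500
  cycle 0 → 2 → 0: weight = 11, length = 2, mean = 11/2 ≈ 5.500
  cycle 1 → 0 → 1: weight = 5, length = 2, mean = 5/2 ≈ 2.500
Minimum mean = 1.000, attained e.g. along the cycle 1 → 1 with weight 1 and length 1. So λ(A) = 1/1 = 1.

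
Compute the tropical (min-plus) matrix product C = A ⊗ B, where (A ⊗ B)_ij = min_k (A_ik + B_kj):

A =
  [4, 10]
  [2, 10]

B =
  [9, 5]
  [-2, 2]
A ⊗ B =
  [8, 9]
  [8, 7]

Apply the min-plus product entry-by-entry:
  C[0][0] = min over k of (A[0][0] + B[0][0] = 4 + 9 = 13, A[0][1] + B[1][0] = 10 + -2 = 8) = 8 (attained at k = 1)
  C[0][1] = min over k of (A[0][0] + B[0][1] = 4 + 5 = 9, A[0][1] + B[1][1] = 10 + 2 = 12) = 9 (attained at k = 0)
  C[1][0] = min over k of (A[1][0] + B[0][0] = 2 + 9 = 11, A[1][1] + B[1][0] = 10 + -2 = 8) = 8 (attained at k = 1)
  C[1][1] = min over k of (A[1][0] + B[0][1] = 2 + 5 = 7, A[1][1] + B[1][1] = 10 + 2 = 12) = 7 (attained at k = 0)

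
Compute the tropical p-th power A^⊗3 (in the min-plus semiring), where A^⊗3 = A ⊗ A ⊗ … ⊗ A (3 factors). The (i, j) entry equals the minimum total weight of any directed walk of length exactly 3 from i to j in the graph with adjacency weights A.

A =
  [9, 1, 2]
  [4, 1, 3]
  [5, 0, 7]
A^⊗3 =
  [6, 3, 5]
  [6, 3, 5]
  [5, 2, 4]

Each entry (A^⊗3)_ij equals the minimum over all length-3 walks i = v_0 → v_1 → … → v_3 = j of Σ_t A[v_t][v_{t+1}]. For example, for (i, j) = (0, 2) we minimise over 9 possible intermediate vertex sequences; the minimum is 5, attained along the walk 0 → 1 → 1 → 2.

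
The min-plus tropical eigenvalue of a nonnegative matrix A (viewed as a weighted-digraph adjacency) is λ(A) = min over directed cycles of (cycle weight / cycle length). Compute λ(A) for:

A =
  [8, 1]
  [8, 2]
λ(A) = 2

Enumerate directed cycles and compute their means (weight / length). Sample:
  cycle 0 → 0: weight = 8, length = 1, mean = 8/1 ≈ 8.000
  cycle 1 → 1: weight = 2, length = 1, mean = 2/1 ≈ 2.000
  cycle 0 → 1 → 0: weight = 9, length = 2, mean = 9/2 ≈ 4.500
  cycle 1 → 0 → 1: weight = 9, length = 2, mean = 9/2 ≈ 4.500
Minimum mean = 2.000, attained e.g. along the cycle 1 → 1 with weight 2 and length 1. So λ(A) = 2/1 = 2.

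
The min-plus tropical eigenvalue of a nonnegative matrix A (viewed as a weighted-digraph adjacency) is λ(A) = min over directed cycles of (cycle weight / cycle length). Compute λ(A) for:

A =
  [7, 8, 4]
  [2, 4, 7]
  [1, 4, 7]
λ(A) = 5/2

Enumerate directed cycles and compute their means (weight / length). Sample:
  cycle 0 → 0: weight = 7, length = 1, mean = 7/1 ≈ 7.000
  cycle 1 → 1: weight = 4, length = 1, mean = 4/1 ≈ 4.000
  cycle 2 → 2: weight = 7, length = 1, mean = 7/1 ≈ 7.000
  cycle 0 → 1 → 0: weight = 10, length = 2, mean = 10/2 ≈ 5.000
  cycle 0 → 2 → 0: weight = 5, length = 2, mean = 5/2 ≈ 2.500
  cycle 1 → 0 → 1: weight = 10, length = 2, mean = 10/2 ≈ 5.000
Minimum mean = 2.500, attained e.g. along the cycle 0 → 2 → 0 with weight 5 and length 2. So λ(A) = 5/2 = 5/2.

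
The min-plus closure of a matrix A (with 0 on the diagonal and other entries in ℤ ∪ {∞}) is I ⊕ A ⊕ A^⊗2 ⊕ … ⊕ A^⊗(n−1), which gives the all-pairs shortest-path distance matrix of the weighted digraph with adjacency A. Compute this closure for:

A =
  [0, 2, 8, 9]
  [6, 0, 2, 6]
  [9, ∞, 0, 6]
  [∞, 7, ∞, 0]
Closure =
  [0, 2, 4, 8]
  [6, 0, 2, 6]
  [9, 11, 0, 6]
  [13, 7, 9, 0]

This is the Floyd-Warshall all-pairs shortest-path computation. For each intermediate vertex k = 0, 1, …, 3, update dist[i][j] ← min(dist[i][j], dist[i][k] + dist[k][j]). The final matrix gives, for each (i, j), the minimum total weight of any directed path from i to j (possibly empty when i = j).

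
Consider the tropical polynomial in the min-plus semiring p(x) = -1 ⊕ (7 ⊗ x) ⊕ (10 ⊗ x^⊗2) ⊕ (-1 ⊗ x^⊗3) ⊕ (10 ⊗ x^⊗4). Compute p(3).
p(3) = -1

A tropical monomial a ⊗ x^⊗i evaluates to a + i · x. Evaluating each term at x = 3:
  Term 0 contributes -1 + 0 · 3 = -1
  Term 1 contributes 7 + 1 · 3 = 10
  Term 2 contributes 10 + 2 · 3 = 16
  Term 3 contributes -1 + 3 · 3 = 8
  Term 4 contributes 10 + 4 · 3 = 22
p(3) = ⊕ of these = min[-1, 10, 16, 8, 22] = -1.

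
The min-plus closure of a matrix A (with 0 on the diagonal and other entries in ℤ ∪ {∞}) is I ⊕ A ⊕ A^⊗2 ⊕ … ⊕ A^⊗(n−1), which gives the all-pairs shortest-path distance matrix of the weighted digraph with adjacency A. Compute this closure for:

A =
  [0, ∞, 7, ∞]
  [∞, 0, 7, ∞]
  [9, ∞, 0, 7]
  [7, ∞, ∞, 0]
Closure =
  [0, ∞, 7, 14]
  [16, 0, 7, 14]
  [9, ∞, 0, 7]
  [7, ∞, 14, 0]

This is the Floyd-Warshall all-pairs shortest-path computation. For each intermediate vertex k = 0, 1, …, 3, update dist[i][j] ← min(dist[i][j], dist[i][k] + dist[k][j]). The final matrix gives, for each (i, j), the minimum total weight of any directed path from i to j (possibly empty when i = j).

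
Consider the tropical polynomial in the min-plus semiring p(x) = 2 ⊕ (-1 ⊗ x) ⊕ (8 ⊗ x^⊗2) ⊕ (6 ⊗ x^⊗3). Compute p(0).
p(0) = -1

A tropical monomial a ⊗ x^⊗i evaluates to a + i · x. Evaluating each term at x = 0:
  Term 0 contributes 2 + 0 · 0 = 2
  Term 1 contributes -1 + 1 · 0 = -1
  Term 2 contributes 8 + 2 · 0 = 8
  Term 3 contributes 6 + 3 · 0 = 6
p(0) = ⊕ of these = min[2, -1, 8, 6] = -1.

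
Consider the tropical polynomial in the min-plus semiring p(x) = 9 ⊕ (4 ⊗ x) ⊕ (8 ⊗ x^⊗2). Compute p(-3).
p(-3) = 1

A tropical monomial a ⊗ x^⊗i evaluates to a + i · x. Evaluating each term at x = -3:
  Term 0 contributes 9 + 0 · -3 = 9
  Term 1 contributes 4 + 1 · -3 = 1
  Term 2 contributes 8 + 2 · -3 = 2
p(-3) = ⊕ of these = min[9, 1, 2] = 1.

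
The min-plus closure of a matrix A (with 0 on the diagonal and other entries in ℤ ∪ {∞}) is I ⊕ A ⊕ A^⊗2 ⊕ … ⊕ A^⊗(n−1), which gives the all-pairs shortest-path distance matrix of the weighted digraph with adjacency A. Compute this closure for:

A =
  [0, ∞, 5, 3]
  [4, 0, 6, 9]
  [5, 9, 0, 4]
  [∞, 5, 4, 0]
Closure =
  [0, 8, 5, 3]
  [4, 0, 6, 7]
  [5, 9, 0, 4]
  [9, 5, 4, 0]

This is the Floyd-Warshall all-pairs shortest-path computation. For each intermediate vertex k = 0, 1, …, 3, update dist[i][j] ← min(dist[i][j], dist[i][k] + dist[k][j]). The final matrix gives, for each (i, j), the minimum total weight of any directed path from i to j (possibly empty when i = j).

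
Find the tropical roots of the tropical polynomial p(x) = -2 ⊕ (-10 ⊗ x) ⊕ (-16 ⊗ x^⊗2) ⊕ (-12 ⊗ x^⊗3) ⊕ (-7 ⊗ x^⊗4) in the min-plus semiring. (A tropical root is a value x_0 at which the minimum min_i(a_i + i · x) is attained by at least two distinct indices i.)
Roots: {-5, -4, 6, 8}

Each tropical root is a break point of the lower envelope of the lines y = a_i + i · x (there are 5 lines, with slopes 0, 1, ..., 4). Only the lines that attain the minimum somewhere contribute to roots; other lines are dominated. Here the surviving (envelope) indices are i = 4, i = 3, i = 2, i = 1, i = 0.
Intersections between consecutive envelope lines give the roots: for adjacent envelope indices i < j the intersection is x = (a_i − a_j) / (j − i). Reading off the sorted break points: {-5, -4, 6, 8}.
Verification: at each break x_0, at least two indices attain the minimum of min_i(a_i + i · x_0).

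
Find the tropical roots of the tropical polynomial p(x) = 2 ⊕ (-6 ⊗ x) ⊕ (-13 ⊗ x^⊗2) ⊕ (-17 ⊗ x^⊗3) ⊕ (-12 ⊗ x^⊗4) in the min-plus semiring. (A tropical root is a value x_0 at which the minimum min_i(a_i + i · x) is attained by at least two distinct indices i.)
Roots: {-5, 4, 7, 8}

Each tropical root is a break point of the lower envelope of the lines y = a_i + i · x (there are 5 lines, with slopes 0, 1, ..., 4). Only the lines that attain the minimum somewhere contribute to roots; other lines are dominated. Here the surviving (envelope) indices are i = 4, i = 3, i = 2, i = 1, i = 0.
Intersections between consecutive envelope lines give the roots: for adjacent envelope indices i < j the intersection is x = (a_i − a_j) / (j − i). Reading off the sorted break points: {-5, 4, 7, 8}.
Verification: at each break x_0, at least two indices attain the minimum of min_i(a_i + i · x_0).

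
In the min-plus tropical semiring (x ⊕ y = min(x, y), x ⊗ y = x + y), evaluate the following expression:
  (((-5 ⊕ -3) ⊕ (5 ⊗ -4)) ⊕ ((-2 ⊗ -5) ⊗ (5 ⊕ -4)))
(((-5 ⊕ -3) ⊕ (5 ⊗ -4)) ⊕ ((-2 ⊗ -5) ⊗ (5 ⊕ -4))) = -11

Expand innermost to outermost. Recall ⊕ takes the minimum of its arguments and ⊗ takes their sum. Working out the expression (((-5 ⊕ -3) ⊕ (5 ⊗ -4)) ⊕ ((-2 ⊗ -5) ⊗ (5 ⊕ -4))) gives -11.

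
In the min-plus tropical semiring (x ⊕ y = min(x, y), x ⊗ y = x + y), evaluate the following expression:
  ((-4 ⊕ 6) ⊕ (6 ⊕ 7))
((-4 ⊕ 6) ⊕ (6 ⊕ 7)) = -4

Expand innermost to outermost. Recall ⊕ takes the minimum of its arguments and ⊗ takes their sum. Working out the expression ((-4 ⊕ 6) ⊕ (6 ⊕ 7)) gives -4.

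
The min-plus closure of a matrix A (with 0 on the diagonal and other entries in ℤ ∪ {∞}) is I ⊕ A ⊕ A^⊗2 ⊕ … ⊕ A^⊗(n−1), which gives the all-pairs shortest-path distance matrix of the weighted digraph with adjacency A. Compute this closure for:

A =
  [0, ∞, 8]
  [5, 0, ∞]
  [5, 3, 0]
Closure =
  [0, 11, 8]
  [5, 0, 13]
  [5, 3, 0]

This is the Floyd-Warshall all-pairs shortest-path computation. For each intermediate vertex k = 0, 1, …, 2, update dist[i][j] ← min(dist[i][j], dist[i][k] + dist[k][j]). The final matrix gives, for each (i, j), the minimum total weight of any directed path from i to j (possibly empty when i = j).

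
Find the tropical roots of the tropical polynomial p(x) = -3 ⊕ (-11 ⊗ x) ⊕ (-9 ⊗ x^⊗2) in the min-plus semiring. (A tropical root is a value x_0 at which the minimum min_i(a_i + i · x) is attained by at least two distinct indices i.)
Roots: {-2, 8}

Each tropical root is a break point of the lower envelope of the lines y = a_i + i · x (there are 3 lines, with slopes 0, 1, ..., 2). Only the lines that attain the minimum somewhere contribute to roots; other lines are dominated. Here the surviving (envelope) indices are i = 2, i = 1, i = 0.
Intersections between consecutive envelope lines give the roots: for adjacent envelope indices i < j the intersection is x = (a_i − a_j) / (j − i). Reading off the sorted break points: {-2, 8}.
Verification: at each break x_0, at least two indices attain the minimum of min_i(a_i + i · x_0).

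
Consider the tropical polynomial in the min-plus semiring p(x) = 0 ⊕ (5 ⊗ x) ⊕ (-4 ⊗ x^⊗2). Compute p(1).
p(1) = -2

A tropical monomial a ⊗ x^⊗i evaluates to a + i · x. Evaluating each term at x = 1:
  Term 0 contributes 0 + 0 · 1 = 0
  Term 1 contributes 5 + 1 · 1 = 6
  Term 2 contributes -4 + 2 · 1 = -2
p(1) = ⊕ of these = min[0, 6, -2] = -2.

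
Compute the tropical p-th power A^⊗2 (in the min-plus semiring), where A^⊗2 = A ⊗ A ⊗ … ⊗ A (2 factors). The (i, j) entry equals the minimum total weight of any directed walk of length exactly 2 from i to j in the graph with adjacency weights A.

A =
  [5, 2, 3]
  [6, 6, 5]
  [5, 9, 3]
A^⊗2 =
  [8, 7, 6]
  [10, 8, 8]
  [8, 7, 6]

Each entry (A^⊗2)_ij equals the minimum over all length-2 walks i = v_0 → v_1 → … → v_2 = j of Σ_t A[v_t][v_{t+1}]. For example, for (i, j) = (0, 2) we minimise over 3 possible intermediate vertex sequences; the minimum is 6, attained along the walk 0 → 2 → 2.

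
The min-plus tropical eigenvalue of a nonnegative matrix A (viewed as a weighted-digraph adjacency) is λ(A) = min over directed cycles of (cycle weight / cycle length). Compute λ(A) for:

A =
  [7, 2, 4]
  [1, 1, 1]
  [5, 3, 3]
λ(A) = 1

Enumerate directed cycles and compute their means (weight / length). Sample:
  cycle 0 → 0: weight = 7, length = 1, mean = 7/1 ≈ 7.000
  cycle 1 → 1: weight = 1, length = 1, mean = 1/1 ≈ 1.000
  cycle 2 → 2: weight = 3, length = 1, mean = 3/1 ≈ 3.000
  cycle 0 → 1 → 0: weight = 3, length = 2, mean = 3/2 ≈ 1.500
  cycle 0 → 2 → 0: weight = 9, length = 2, mean = 9/2 ≈ 4.500
  cycle 1 → 0 → 1: weight = 3, length = 2, mean = 3/2 ≈ 1.500
Minimum mean = 1.000, attained e.g. along the cycle 1 → 1 with weight 1 and length 1. So λ(A) = 1/1 = 1.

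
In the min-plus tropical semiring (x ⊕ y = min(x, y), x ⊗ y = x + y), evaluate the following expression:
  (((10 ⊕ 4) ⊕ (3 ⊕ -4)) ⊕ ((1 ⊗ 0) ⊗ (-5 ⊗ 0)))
(((10 ⊕ 4) ⊕ (3 ⊕ -4)) ⊕ ((1 ⊗ 0) ⊗ (-5 ⊗ 0))) = -4

Expand innermost to outermost. Recall ⊕ takes the minimum of its arguments and ⊗ takes their sum. Working out the expression (((10 ⊕ 4) ⊕ (3 ⊕ -4)) ⊕ ((1 ⊗ 0) ⊗ (-5 ⊗ 0))) gives -4.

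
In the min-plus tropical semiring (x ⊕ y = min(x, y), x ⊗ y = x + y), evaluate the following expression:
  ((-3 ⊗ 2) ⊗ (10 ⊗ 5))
((-3 ⊗ 2) ⊗ (10 ⊗ 5)) = 14

Expand innermost to outermost. Recall ⊕ takes the minimum of its arguments and ⊗ takes their sum. Working out the expression ((-3 ⊗ 2) ⊗ (10 ⊗ 5)) gives 14.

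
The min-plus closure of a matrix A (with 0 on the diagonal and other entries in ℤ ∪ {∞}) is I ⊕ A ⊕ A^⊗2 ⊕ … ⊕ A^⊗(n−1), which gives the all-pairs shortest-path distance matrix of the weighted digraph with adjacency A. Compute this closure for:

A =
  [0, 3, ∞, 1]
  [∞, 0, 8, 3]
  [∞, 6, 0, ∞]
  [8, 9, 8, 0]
Closure =
  [0, 3, 9, 1]
  [11, 0, 8, 3]
  [17, 6, 0, 9]
  [8, 9, 8, 0]

This is the Floyd-Warshall all-pairs shortest-path computation. For each intermediate vertex k = 0, 1, …, 3, update dist[i][j] ← min(dist[i][j], dist[i][k] + dist[k][j]). The final matrix gives, for each (i, j), the minimum total weight of any directed path from i to j (possibly empty when i = j).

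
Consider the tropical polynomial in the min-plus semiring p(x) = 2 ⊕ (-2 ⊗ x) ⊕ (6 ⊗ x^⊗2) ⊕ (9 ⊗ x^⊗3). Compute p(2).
p(2) = 0

A tropical monomial a ⊗ x^⊗i evaluates to a + i · x. Evaluating each term at x = 2:
  Term 0 contributes 2 + 0 · 2 = 2
  Term 1 contributes -2 + 1 · 2 = 0
  Term 2 contributes 6 + 2 · 2 = 10
  Term 3 contributes 9 + 3 · 2 = 15
p(2) = ⊕ of these = min[2, 0, 10, 15] = 0.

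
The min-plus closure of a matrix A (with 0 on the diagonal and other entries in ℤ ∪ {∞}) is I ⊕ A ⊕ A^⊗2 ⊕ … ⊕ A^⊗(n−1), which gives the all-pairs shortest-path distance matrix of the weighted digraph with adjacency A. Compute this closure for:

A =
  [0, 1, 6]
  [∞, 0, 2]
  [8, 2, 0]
Closure =
  [0, 1, 3]
  [10, 0, 2]
  [8, 2, 0]

This is the Floyd-Warshall all-pairs shortest-path computation. For each intermediate vertex k = 0, 1, …, 2, update dist[i][j] ← min(dist[i][j], dist[i][k] + dist[k][j]). The final matrix gives, for each (i, j), the minimum total weight of any directed path from i to j (possibly empty when i = j).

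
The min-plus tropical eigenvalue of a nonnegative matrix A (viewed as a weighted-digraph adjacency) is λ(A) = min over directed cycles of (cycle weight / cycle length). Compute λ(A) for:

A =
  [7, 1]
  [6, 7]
λ(A) = 7/2

Enumerate directed cycles and compute their means (weight / length). Sample:
  cycle 0 → 0: weight = 7, length = 1, mean = 7/1 ≈ 7.000
  cycle 1 → 1: weight = 7, length = 1, mean = 7/1 ≈ 7.000
  cycle 0 → 1 → 0: weight = 7, length = 2, mean = 7/2 ≈ 3.500
  cycle 1 → 0 → 1: weight = 7, length = 2, mean = 7/2 ≈ 3.500
Minimum mean = 3.500, attained e.g. along the cycle 0 → 1 → 0 with weight 7 and length 2. So λ(A) = 7/2 = 7/2.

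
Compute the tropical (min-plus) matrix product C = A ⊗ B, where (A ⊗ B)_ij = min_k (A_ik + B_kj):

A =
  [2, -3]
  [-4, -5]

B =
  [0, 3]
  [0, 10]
A ⊗ B =
  [-3, 5]
  [-5, -1]

Apply the min-plus product entry-by-entry:
  C[0][0] = min over k of (A[0][0] + B[0][0] = 2 + 0 = 2, A[0][1] + B[1][0] = -3 + 0 = -3) = -3 (attained at k = 1)
  C[0][1] = min over k of (A[0][0] + B[0][1] = 2 + 3 = 5, A[0][1] + B[1][1] = -3 + 10 = 7) = 5 (attained at k = 0)
  C[1][0] = min over k of (A[1][0] + B[0][0] = -4 + 0 = -4, A[1][1] + B[1][0] = -5 + 0 = -5) = -5 (attained at k = 1)
  C[1][1] = min over k of (A[1][0] + B[0][1] = -4 + 3 = -1, A[1][1] + B[1][1] = -5 + 10 = 5) = -1 (attained at k = 0)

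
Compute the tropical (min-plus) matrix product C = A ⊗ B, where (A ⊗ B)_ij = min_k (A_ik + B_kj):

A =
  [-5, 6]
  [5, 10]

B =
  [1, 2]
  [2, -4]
A ⊗ B =
  [-4, -3]
  [6, 6]

Apply the min-plus product entry-by-entry:
  C[0][0] = min over k of (A[0][0] + B[0][0] = -5 + 1 = -4, A[0][1] + B[1][0] = 6 + 2 = 8) = -4 (attained at k = 0)
  C[0][1] = min over k of (A[0][0] + B[0][1] = -5 + 2 = -3, A[0][1] + B[1][1] = 6 + -4 = 2) = -3 (attained at k = 0)
  C[1][0] = min over k of (A[1][0] + B[0][0] = 5 + 1 = 6, A[1][1] + B[1][0] = 10 + 2 = 12) = 6 (attained at k = 0)
  C[1][1] = min over k of (A[1][0] + B[0][1] = 5 + 2 = 7, A[1][1] + B[1][1] = 10 + -4 = 6) = 6 (attained at k = 1)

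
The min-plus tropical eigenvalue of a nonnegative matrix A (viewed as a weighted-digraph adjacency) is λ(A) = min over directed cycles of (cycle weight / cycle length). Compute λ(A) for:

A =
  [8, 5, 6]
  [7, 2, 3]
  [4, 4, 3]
λ(A) = 2

Enumerate directed cycles and compute their means (weight / length). Sample:
  cycle 0 → 0: weight = 8, length = 1, mean = 8/1 ≈ 8.000
  cycle 1 → 1: weight = 2, length = 1, mean = 2/1 ≈ 2.000
  cycle 2 → 2: weight = 3, length = 1, mean = 3/1 ≈ 3.000
  cycle 0 → 1 → 0: weight = 12, length = 2, mean = 12/2 ≈ 6.000
  cycle 0 → 2 → 0: weight = 10, length = 2, mean = 10/2 ≈ 5.000
  cycle 1 → 0 → 1: weight = 12, length = 2, mean = 12/2 ≈ 6.000
Minimum mean = 2.000, attained e.g. along the cycle 1 → 1 with weight 2 and length 1. So λ(A) = 2/1 = 2.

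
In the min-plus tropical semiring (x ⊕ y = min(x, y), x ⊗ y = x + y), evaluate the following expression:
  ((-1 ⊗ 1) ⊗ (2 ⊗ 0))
((-1 ⊗ 1) ⊗ (2 ⊗ 0)) = 2

Expand innermost to outermost. Recall ⊕ takes the minimum of its arguments and ⊗ takes their sum. Working out the expression ((-1 ⊗ 1) ⊗ (2 ⊗ 0)) gives 2.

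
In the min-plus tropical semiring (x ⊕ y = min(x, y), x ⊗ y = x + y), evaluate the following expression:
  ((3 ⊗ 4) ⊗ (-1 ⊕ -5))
((3 ⊗ 4) ⊗ (-1 ⊕ -5)) = 2

Expand innermost to outermost. Recall ⊕ takes the minimum of its arguments and ⊗ takes their sum. Working out the expression ((3 ⊗ 4) ⊗ (-1 ⊕ -5)) gives 2.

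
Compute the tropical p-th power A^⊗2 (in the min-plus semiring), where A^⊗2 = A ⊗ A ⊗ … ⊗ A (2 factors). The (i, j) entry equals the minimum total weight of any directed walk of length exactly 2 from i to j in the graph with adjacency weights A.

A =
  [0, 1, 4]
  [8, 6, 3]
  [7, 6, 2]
A^⊗2 =
  [0, 1, 4]
  [8, 9, 5]
  [7, 8, 4]

Each entry (A^⊗2)_ij equals the minimum over all length-2 walks i = v_0 → v_1 → … → v_2 = j of Σ_t A[v_t][v_{t+1}]. For example, for (i, j) = (0, 2) we minimise over 3 possible intermediate vertex sequences; the minimum is 4, attained along the walk 0 → 0 → 2.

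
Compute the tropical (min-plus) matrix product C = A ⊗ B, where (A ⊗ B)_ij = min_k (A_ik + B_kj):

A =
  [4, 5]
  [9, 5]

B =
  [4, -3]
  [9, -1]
A ⊗ B =
  [8, 1]
  [13, 4]

Apply the min-plus product entry-by-entry:
  C[0][0] = min over k of (A[0][0] + B[0][0] = 4 + 4 = 8, A[0][1] + B[1][0] = 5 + 9 = 14) = 8 (attained at k = 0)
  C[0][1] = min over k of (A[0][0] + B[0][1] = 4 + -3 = 1, A[0][1] + B[1][1] = 5 + -1 = 4) = 1 (attained at k = 0)
  C[1][0] = min over k of (A[1][0] + B[0][0] = 9 + 4 = 13, A[1][1] + B[1][0] = 5 + 9 = 14) = 13 (attained at k = 0)
  C[1][1] = min over k of (A[1][0] + B[0][1] = 9 + -3 = 6, A[1][1] + B[1][1] = 5 + -1 = 4) = 4 (attained at k = 1)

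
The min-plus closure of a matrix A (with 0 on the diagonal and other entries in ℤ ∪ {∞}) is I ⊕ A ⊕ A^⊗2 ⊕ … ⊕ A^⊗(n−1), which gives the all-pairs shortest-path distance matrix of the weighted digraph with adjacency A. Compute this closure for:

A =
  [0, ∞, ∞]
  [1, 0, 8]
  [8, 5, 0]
Closure =
  [0, ∞, ∞]
  [1, 0, 8]
  [6, 5, 0]

This is the Floyd-Warshall all-pairs shortest-path computation. For each intermediate vertex k = 0, 1, …, 2, update dist[i][j] ← min(dist[i][j], dist[i][k] + dist[k][j]). The final matrix gives, for each (i, j), the minimum total weight of any directed path from i to j (possibly empty when i = j).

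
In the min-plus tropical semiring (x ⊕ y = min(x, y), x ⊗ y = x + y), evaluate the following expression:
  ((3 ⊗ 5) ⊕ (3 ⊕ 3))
((3 ⊗ 5) ⊕ (3 ⊕ 3)) = 3

Expand innermost to outermost. Recall ⊕ takes the minimum of its arguments and ⊗ takes their sum. Working out the expression ((3 ⊗ 5) ⊕ (3 ⊕ 3)) gives 3.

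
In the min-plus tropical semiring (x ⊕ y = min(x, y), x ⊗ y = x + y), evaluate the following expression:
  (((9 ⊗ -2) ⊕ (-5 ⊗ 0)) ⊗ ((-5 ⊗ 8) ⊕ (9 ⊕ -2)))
(((9 ⊗ -2) ⊕ (-5 ⊗ 0)) ⊗ ((-5 ⊗ 8) ⊕ (9 ⊕ -2))) = -7

Expand innermost to outermost. Recall ⊕ takes the minimum of its arguments and ⊗ takes their sum. Working out the expression (((9 ⊗ -2) ⊕ (-5 ⊗ 0)) ⊗ ((-5 ⊗ 8) ⊕ (9 ⊕ -2))) gives -7.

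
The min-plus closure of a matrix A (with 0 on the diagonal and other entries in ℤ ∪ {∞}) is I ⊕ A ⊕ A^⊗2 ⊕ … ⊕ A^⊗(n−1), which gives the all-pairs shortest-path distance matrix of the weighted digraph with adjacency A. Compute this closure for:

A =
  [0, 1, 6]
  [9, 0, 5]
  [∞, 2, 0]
Closure =
  [0, 1, 6]
  [9, 0, 5]
  [11, 2, 0]

This is the Floyd-Warshall all-pairs shortest-path computation. For each intermediate vertex k = 0, 1, …, 2, update dist[i][j] ← min(dist[i][j], dist[i][k] + dist[k][j]). The final matrix gives, for each (i, j), the minimum total weight of any directed path from i to j (possibly empty when i = j).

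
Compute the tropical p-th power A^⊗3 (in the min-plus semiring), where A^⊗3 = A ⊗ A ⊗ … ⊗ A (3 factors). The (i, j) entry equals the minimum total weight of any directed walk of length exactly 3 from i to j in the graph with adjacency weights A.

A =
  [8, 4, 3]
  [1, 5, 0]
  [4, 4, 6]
A^⊗3 =
  [8, 8, 7]
  [5, 8, 4]
  [8, 8, 8]

Each entry (A^⊗3)_ij equals the minimum over all length-3 walks i = v_0 → v_1 → … → v_3 = j of Σ_t A[v_t][v_{t+1}]. For example, for (i, j) = (0, 2) we minimise over 9 possible intermediate vertex sequences; the minimum is 7, attained along the walk 0 → 2 → 1 → 2.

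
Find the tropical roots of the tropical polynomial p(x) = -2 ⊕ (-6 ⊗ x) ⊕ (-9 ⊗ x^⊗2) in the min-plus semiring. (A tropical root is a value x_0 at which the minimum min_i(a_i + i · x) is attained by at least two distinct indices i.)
Roots: {3, 4}

Each tropical root is a break point of the lower envelope of the lines y = a_i + i · x (there are 3 lines, with slopes 0, 1, ..., 2). Only the lines that attain the minimum somewhere contribute to roots; other lines are dominated. Here the surviving (envelope) indices are i = 2, i = 1, i = 0.
Intersections between consecutive envelope lines give the roots: for adjacent envelope indices i < j the intersection is x = (a_i − a_j) / (j − i). Reading off the sorted break points: {3, 4}.
Verification: at each break x_0, at least two indices attain the minimum of min_i(a_i + i · x_0).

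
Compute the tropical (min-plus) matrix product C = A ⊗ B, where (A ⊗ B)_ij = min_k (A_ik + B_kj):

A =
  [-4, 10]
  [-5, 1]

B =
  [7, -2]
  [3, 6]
A ⊗ B =
  [3, -6]
  [2, -7]

Apply the min-plus product entry-by-entry:
  C[0][0] = min over k of (A[0][0] + B[0][0] = -4 + 7 = 3, A[0][1] + B[1][0] = 10 + 3 = 13) = 3 (attained at k = 0)
  C[0][1] = min over k of (A[0][0] + B[0][1] = -4 + -2 = -6, A[0][1] + B[1][1] = 10 + 6 = 16) = -6 (attained at k = 0)
  C[1][0] = min over k of (A[1][0] + B[0][0] = -5 + 7 = 2, A[1][1] + B[1][0] = 1 + 3 = 4) = 2 (attained at k = 0)
  C[1][1] = min over k of (A[1][0] + B[0][1] = -5 + -2 = -7, A[1][1] + B[1][1] = 1 + 6 = 7) = -7 (attained at k = 0)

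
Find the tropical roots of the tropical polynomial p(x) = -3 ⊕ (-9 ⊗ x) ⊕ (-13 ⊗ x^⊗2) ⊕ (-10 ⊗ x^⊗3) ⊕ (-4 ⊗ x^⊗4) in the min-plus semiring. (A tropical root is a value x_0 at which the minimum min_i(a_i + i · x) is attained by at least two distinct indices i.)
Roots: {-6, -3, 4, 6}

Each tropical root is a break point of the lower envelope of the lines y = a_i + i · x (there are 5 lines, with slopes 0, 1, ..., 4). Only the lines that attain the minimum somewhere contribute to roots; other lines are dominated. Here the surviving (envelope) indices are i = 4, i = 3, i = 2, i = 1, i = 0.
Intersections between consecutive envelope lines give the roots: for adjacent envelope indices i < j the intersection is x = (a_i − a_j) / (j − i). Reading off the sorted break points: {-6, -3, 4, 6}.
Verification: at each break x_0, at least two indices attain the minimum of min_i(a_i + i · x_0).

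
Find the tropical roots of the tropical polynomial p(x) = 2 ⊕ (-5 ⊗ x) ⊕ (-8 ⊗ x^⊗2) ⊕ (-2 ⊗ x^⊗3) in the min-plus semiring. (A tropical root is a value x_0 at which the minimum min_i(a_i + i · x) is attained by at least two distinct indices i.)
Roots: {-6, 3, 7}

Each tropical root is a break point of the lower envelope of the lines y = a_i + i · x (there are 4 lines, with slopes 0, 1, ..., 3). Only the lines that attain the minimum somewhere contribute to roots; other lines are dominated. Here the surviving (envelope) indices are i = 3, i = 2, i = 1, i = 0.
Intersections between consecutive envelope lines give the roots: for adjacent envelope indices i < j the intersection is x = (a_i − a_j) / (j − i). Reading off the sorted break points: {-6, 3, 7}.
Verification: at each break x_0, at least two indices attain the minimum of min_i(a_i + i · x_0).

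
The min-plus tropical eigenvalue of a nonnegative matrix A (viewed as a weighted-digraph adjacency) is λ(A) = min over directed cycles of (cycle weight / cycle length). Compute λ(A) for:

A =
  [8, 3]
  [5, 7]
λ(A) = 4

Enumerate directed cycles and compute their means (weight / length). Sample:
  cycle 0 → 0: weight = 8, length = 1, mean = 8/1 ≈ 8.000
  cycle 1 → 1: weight = 7, length = 1, mean = 7/1 ≈ 7.000
  cycle 0 → 1 → 0: weight = 8, length = 2, mean = 8/2 ≈ 4.000
  cycle 1 → 0 → 1: weight = 8, length = 2, mean = 8/2 ≈ 4.000
Minimum mean = 4.000, attained e.g. along the cycle 0 → 1 → 0 with weight 8 and length 2. So λ(A) = 8/2 = 4.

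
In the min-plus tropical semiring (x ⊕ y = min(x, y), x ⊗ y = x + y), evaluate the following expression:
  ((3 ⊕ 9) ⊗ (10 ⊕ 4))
((3 ⊕ 9) ⊗ (10 ⊕ 4)) = 7

Expand innermost to outermost. Recall ⊕ takes the minimum of its arguments and ⊗ takes their sum. Working out the expression ((3 ⊕ 9) ⊗ (10 ⊕ 4)) gives 7.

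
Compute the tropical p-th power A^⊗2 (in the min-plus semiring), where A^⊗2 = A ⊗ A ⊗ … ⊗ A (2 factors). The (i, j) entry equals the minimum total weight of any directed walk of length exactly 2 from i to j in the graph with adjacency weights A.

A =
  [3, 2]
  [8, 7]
A^⊗2 =
  [6, 5]
  [11, 10]

Each entry (A^⊗2)_ij equals the minimum over all length-2 walks i = v_0 → v_1 → … → v_2 = j of Σ_t A[v_t][v_{t+1}]. For example, for (i, j) = (0, 1) we minimise over 2 possible intermediate vertex sequences; the minimum is 5, attained along the walk 0 → 0 → 1.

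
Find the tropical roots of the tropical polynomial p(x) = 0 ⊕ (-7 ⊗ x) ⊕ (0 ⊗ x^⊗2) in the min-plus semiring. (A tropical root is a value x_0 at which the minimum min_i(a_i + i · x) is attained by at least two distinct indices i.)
Roots: {-7, 7}

Each tropical root is a break point of the lower envelope of the lines y = a_i + i · x (there are 3 lines, with slopes 0, 1, ..., 2). Only the lines that attain the minimum somewhere contribute to roots; other lines are dominated. Here the surviving (envelope) indices are i = 2, i = 1, i = 0.
Intersections between consecutive envelope lines give the roots: for adjacent envelope indices i < j the intersection is x = (a_i − a_j) / (j − i). Reading off the sorted break points: {-7, 7}.
Verification: at each break x_0, at least two indices attain the minimum of min_i(a_i + i · x_0).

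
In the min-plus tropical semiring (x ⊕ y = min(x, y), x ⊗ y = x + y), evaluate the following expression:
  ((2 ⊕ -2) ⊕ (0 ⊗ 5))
((2 ⊕ -2) ⊕ (0 ⊗ 5)) = -2

Expand innermost to outermost. Recall ⊕ takes the minimum of its arguments and ⊗ takes their sum. Working out the expression ((2 ⊕ -2) ⊕ (0 ⊗ 5)) gives -2.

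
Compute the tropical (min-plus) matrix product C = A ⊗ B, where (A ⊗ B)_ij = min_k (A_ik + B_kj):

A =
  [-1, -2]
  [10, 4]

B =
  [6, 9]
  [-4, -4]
A ⊗ B =
  [-6, -6]
  [0, 0]

Apply the min-plus product entry-by-entry:
  C[0][0] = min over k of (A[0][0] + B[0][0] = -1 + 6 = 5, A[0][1] + B[1][0] = -2 + -4 = -6) = -6 (attained at k = 1)
  C[0][1] = min over k of (A[0][0] + B[0][1] = -1 + 9 = 8, A[0][1] + B[1][1] = -2 + -4 = -6) = -6 (attained at k = 1)
  C[1][0] = min over k of (A[1][0] + B[0][0] = 10 + 6 = 16, A[1][1] + B[1][0] = 4 + -4 = 0) = 0 (attained at k = 1)
  C[1][1] = min over k of (A[1][0] + B[0][1] = 10 + 9 = 19, A[1][1] + B[1][1] = 4 + -4 = 0) = 0 (attained at k = 1)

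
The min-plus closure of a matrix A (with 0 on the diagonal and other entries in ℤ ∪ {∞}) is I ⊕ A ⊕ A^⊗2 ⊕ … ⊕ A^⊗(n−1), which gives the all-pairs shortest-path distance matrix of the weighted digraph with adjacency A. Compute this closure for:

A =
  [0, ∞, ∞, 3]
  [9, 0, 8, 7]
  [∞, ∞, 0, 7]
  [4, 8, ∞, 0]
Closure =
  [0, 11, 19, 3]
  [9, 0, 8, 7]
  [11, 15, 0, 7]
  [4, 8, 16, 0]

This is the Floyd-Warshall all-pairs shortest-path computation. For each intermediate vertex k = 0, 1, …, 3, update dist[i][j] ← min(dist[i][j], dist[i][k] + dist[k][j]). The final matrix gives, for each (i, j), the minimum total weight of any directed path from i to j (possibly empty when i = j).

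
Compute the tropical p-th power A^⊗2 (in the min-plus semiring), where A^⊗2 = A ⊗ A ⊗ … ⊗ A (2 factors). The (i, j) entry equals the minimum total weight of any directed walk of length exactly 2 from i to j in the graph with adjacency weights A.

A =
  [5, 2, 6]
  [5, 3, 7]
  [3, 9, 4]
A^⊗2 =
  [7, 5, 9]
  [8, 6, 10]
  [7, 5, 8]

Each entry (A^⊗2)_ij equals the minimum over all length-2 walks i = v_0 → v_1 → … → v_2 = j of Σ_t A[v_t][v_{t+1}]. For example, for (i, j) = (0, 2) we minimise over 3 possible intermediate vertex sequences; the minimum is 9, attained along the walk 0 → 1 → 2.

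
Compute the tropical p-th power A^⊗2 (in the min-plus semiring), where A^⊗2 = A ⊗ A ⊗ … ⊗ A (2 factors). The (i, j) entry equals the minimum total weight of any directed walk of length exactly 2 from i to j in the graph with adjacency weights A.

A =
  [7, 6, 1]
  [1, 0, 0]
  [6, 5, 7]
A^⊗2 =
  [7, 6, 6]
  [1, 0, 0]
  [6, 5, 5]

Each entry (A^⊗2)_ij equals the minimum over all length-2 walks i = v_0 → v_1 → … → v_2 = j of Σ_t A[v_t][v_{t+1}]. For example, for (i, j) = (0, 2) we minimise over 3 possible intermediate vertex sequences; the minimum is 6, attained along the walk 0 → 1 → 2.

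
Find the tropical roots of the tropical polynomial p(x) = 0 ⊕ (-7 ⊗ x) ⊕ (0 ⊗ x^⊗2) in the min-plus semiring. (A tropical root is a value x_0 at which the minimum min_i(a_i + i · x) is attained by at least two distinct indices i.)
Roots: {-7, 7}

Each tropical root is a break point of the lower envelope of the lines y = a_i + i · x (there are 3 lines, with slopes 0, 1, ..., 2). Only the lines that attain the minimum somewhere contribute to roots; other lines are dominated. Here the surviving (envelope) indices are i = 2, i = 1, i = 0.
Intersections between consecutive envelope lines give the roots: for adjacent envelope indices i < j the intersection is x = (a_i − a_j) / (j − i). Reading off the sorted break points: {-7, 7}.
Verification: at each break x_0, at least two indices attain the minimum of min_i(a_i + i · x_0).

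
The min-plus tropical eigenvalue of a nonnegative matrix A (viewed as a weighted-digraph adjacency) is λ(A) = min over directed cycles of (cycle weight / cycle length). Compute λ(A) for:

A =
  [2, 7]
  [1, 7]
λ(A) = 2

Enumerate directed cycles and compute their means (weight / length). Sample:
  cycle 0 → 0: weight = 2, length = 1, mean = 2/1 ≈ 2.000
  cycle 1 → 1: weight = 7, length = 1, mean = 7/1 ≈ 7.000
  cycle 0 → 1 → 0: weight = 8, length = 2, mean = 8/2 ≈ 4.000
  cycle 1 → 0 → 1: weight = 8, length = 2, mean = 8/2 ≈ 4.000
Minimum mean = 2.000, attained e.g. along the cycle 0 → 0 with weight 2 and length 1. So λ(A) = 2/1 = 2.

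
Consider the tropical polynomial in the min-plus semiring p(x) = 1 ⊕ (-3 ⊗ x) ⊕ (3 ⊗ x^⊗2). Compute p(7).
p(7) = 1

A tropical monomial a ⊗ x^⊗i evaluates to a + i · x. Evaluating each term at x = 7:
  Term 0 contributes 1 + 0 · 7 = 1
  Term 1 contributes -3 + 1 · 7 = 4
  Term 2 contributes 3 + 2 · 7 = 17
p(7) = ⊕ of these = min[1, 4, 17] = 1.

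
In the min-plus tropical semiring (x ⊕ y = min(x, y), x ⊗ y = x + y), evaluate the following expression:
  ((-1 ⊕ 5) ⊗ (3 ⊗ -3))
((-1 ⊕ 5) ⊗ (3 ⊗ -3)) = -1

Expand innermost to outermost. Recall ⊕ takes the minimum of its arguments and ⊗ takes their sum. Working out the expression ((-1 ⊕ 5) ⊗ (3 ⊗ -3)) gives -1.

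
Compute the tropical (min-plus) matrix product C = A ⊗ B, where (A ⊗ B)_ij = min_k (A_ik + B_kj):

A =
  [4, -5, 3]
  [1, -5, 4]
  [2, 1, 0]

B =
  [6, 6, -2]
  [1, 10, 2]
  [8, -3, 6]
A ⊗ B =
  [-4, 0, -3]
  [-4, 1, -3]
  [2, -3, 0]

Apply the min-plus product entry-by-entry:
  C[0][0] = min over k of (A[0][0] + B[0][0] = 4 + 6 = 10, A[0][1] + B[1][0] = -5 + 1 = -4, A[0][2] + B[2][0] = 3 + 8 = 11) = -4 (attained at k = 1)
  C[0][1] = min over k of (A[0][0] + B[0][1] = 4 + 6 = 10, A[0][1] + B[1][1] = -5 + 10 = 5, A[0][2] + B[2][1] = 3 + -3 = 0) = 0 (attained at k = 2)
  C[0][2] = min over k of (A[0][0] + B[0][2] = 4 + -2 = 2, A[0][1] + B[1][2] = -5 + 2 = -3, A[0][2] + B[2][2] = 3 + 6 = 9) = -3 (attained at k = 1)
  C[1][0] = min over k of (A[1][0] + B[0][0] = 1 + 6 = 7, A[1][1] + B[1][0] = -5 + 1 = -4, A[1][2] + B[2][0] = 4 + 8 = 12) = -4 (attained at k = 1)
  C[1][1] = min over k of (A[1][0] + B[0][1] = 1 + 6 = 7, A[1][1] + B[1][1] = -5 + 10 = 5, A[1][2] + B[2][1] = 4 + -3 = 1) = 1 (attained at k = 2)
  C[1][2] = min over k of (A[1][0] + B[0][2] = 1 + -2 = -1, A[1][1] + B[1][2] = -5 + 2 = -3, A[1][2] + B[2][2] = 4 + 6 = 10) = -3 (attained at k = 1)
  C[2][0] = min over k of (A[2][0] + B[0][0] = 2 + 6 = 8, A[2][1] + B[1][0] = 1 + 1 = 2, A[2][2] + B[2][0] = 0 + 8 = 8) = 2 (attained at k = 1)
  C[2][1] = min over k of (A[2][0] + B[0][1] = 2 + 6 = 8, A[2][1] + B[1][1] = 1 + 10 = 11, A[2][2] + B[2][1] = 0 + -3 = -3) = -3 (attained at k = 2)
  C[2][2] = min over k of (A[2][0] + B[0][2] = 2 + -2 = 0, A[2][1] + B[1][2] = 1 + 2 = 3, A[2][2] + B[2][2] = 0 + 6 = 6) = 0 (attained at k = 0)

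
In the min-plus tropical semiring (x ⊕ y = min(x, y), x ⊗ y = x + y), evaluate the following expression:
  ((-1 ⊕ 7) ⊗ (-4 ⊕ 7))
((-1 ⊕ 7) ⊗ (-4 ⊕ 7)) = -5

Expand innermost to outermost. Recall ⊕ takes the minimum of its arguments and ⊗ takes their sum. Working out the expression ((-1 ⊕ 7) ⊗ (-4 ⊕ 7)) gives -5.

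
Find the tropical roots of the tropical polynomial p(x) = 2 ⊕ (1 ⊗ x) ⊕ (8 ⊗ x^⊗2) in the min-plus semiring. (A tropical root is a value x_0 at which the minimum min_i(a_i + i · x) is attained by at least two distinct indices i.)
Roots: {-7, 1}

Each tropical root is a break point of the lower envelope of the lines y = a_i + i · x (there are 3 lines, with slopes 0, 1, ..., 2). Only the lines that attain the minimum somewhere contribute to roots; other lines are dominated. Here the surviving (envelope) indices are i = 2, i = 1, i = 0.
Intersections between consecutive envelope lines give the roots: for adjacent envelope indices i < j the intersection is x = (a_i − a_j) / (j − i). Reading off the sorted break points: {-7, 1}.
Verification: at each break x_0, at least two indices attain the minimum of min_i(a_i + i · x_0).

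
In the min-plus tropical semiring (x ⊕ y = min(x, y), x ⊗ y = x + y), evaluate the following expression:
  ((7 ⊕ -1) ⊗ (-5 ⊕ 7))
((7 ⊕ -1) ⊗ (-5 ⊕ 7)) = -6

Expand innermost to outermost. Recall ⊕ takes the minimum of its arguments and ⊗ takes their sum. Working out the expression ((7 ⊕ -1) ⊗ (-5 ⊕ 7)) gives -6.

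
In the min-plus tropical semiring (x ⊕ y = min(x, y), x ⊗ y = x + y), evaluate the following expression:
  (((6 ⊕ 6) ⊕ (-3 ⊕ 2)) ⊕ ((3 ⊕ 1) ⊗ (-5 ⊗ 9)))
(((6 ⊕ 6) ⊕ (-3 ⊕ 2)) ⊕ ((3 ⊕ 1) ⊗ (-5 ⊗ 9))) = -3

Expand innermost to outermost. Recall ⊕ takes the minimum of its arguments and ⊗ takes their sum. Working out the expression (((6 ⊕ 6) ⊕ (-3 ⊕ 2)) ⊕ ((3 ⊕ 1) ⊗ (-5 ⊗ 9))) gives -3.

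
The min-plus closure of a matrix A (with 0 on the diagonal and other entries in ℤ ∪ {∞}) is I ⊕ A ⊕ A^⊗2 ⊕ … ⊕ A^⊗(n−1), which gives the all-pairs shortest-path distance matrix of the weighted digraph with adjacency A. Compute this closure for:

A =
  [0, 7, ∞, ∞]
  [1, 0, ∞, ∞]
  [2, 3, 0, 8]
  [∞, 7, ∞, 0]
Closure =
  [0, 7, ∞, ∞]
  [1, 0, ∞, ∞]
  [2, 3, 0, 8]
  [8, 7, ∞, 0]

This is the Floyd-Warshall all-pairs shortest-path computation. For each intermediate vertex k = 0, 1, …, 3, update dist[i][j] ← min(dist[i][j], dist[i][k] + dist[k][j]). The final matrix gives, for each (i, j), the minimum total weight of any directed path from i to j (possibly empty when i = j).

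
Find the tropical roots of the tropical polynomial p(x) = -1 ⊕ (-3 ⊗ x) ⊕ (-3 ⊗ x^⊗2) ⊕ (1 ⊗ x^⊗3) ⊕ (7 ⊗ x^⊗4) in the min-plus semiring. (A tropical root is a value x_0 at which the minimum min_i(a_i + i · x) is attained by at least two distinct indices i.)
Roots: {-6, -4, 0, 2}

Each tropical root is a break point of the lower envelope of the lines y = a_i + i · x (there are 5 lines, with slopes 0, 1, ..., 4). Only the lines that attain the minimum somewhere contribute to roots; other lines are dominated. Here the surviving (envelope) indices are i = 4, i = 3, i = 2, i = 1, i = 0.
Intersections between consecutive envelope lines give the roots: for adjacent envelope indices i < j the intersection is x = (a_i − a_j) / (j − i). Reading off the sorted break points: {-6, -4, 0, 2}.
Verification: at each break x_0, at least two indices attain the minimum of min_i(a_i + i · x_0).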